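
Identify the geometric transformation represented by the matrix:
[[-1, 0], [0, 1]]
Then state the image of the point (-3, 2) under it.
reflection across the y-axis; image of (-3, 2) is (3, 2)

This is a symmetric orthogonal matrix with determinant -1, which characterizes a reflection in ℝ².
The matrix [[-1, 0], [0, 1]] represents: reflection across the y-axis.
Applying it to (-3, 2): [-1·-3 + 0·2, 0·-3 + 1·2] = (3, 2).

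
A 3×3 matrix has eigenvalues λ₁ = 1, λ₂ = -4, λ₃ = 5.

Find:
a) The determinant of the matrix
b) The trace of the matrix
det = -20, trace = 2

Two standard eigenvalue identities:
- det(A) equals the product of the eigenvalues (counted with multiplicity).
- trace(A) equals the sum of the eigenvalues.
det(A) = (1)*(-4)*(5) = -20.
trace(A) = 1 - 4 + 5 = 2.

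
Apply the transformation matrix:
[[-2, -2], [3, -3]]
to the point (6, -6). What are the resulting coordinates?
(0, 36)

Matrix multiplication:
[[-2, -2], [3, -3]] × [6, -6]ᵀ
= [-2×6 + -2×-6, 3×6 + -3×-6]ᵀ
= [0.0000, 36.0000]ᵀ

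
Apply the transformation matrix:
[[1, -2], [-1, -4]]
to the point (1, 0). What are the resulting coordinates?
(1, -1)

Matrix multiplication:
[[1, -2], [-1, -4]] × [1, 0]ᵀ
= [1×1 + -2×0, -1×1 + -4×0]ᵀ
= [1.0000, -1.0000]ᵀ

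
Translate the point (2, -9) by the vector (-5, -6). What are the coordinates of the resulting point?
(-3, -15)

Translation by (-5, -6):
x' = 2 + -5 = -3
y' = -9 + -6 = -15
Homogeneous matrix: [[1, 0, -5], [0, 1, -6], [0, 0, 1]]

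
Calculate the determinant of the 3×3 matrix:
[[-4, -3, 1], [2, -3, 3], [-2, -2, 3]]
38

Expansion along first row:
det = -4·det([[-3,3],[-2,3]]) - -3·det([[2,3],[-2,3]]) + 1·det([[2,-3],[-2,-2]])
    = -4·(-3·3 - 3·-2) - -3·(2·3 - 3·-2) + 1·(2·-2 - -3·-2)
    = -4·-3 - -3·12 + 1·-10
    = 12 + 36 + -10 = 38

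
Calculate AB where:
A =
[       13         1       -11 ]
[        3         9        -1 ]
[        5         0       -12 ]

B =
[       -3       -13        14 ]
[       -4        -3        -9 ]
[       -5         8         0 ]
AB =
[       12      -260       173 ]
[      -40       -74       -39 ]
[       45      -161        70 ]

Matrix multiplication: (AB)[i][j] = sum over k of A[i][k] * B[k][j].
  (AB)[0][0] = (13)*(-3) + (1)*(-4) + (-11)*(-5) = 12
  (AB)[0][1] = (13)*(-13) + (1)*(-3) + (-11)*(8) = -260
  (AB)[0][2] = (13)*(14) + (1)*(-9) + (-11)*(0) = 173
  (AB)[1][0] = (3)*(-3) + (9)*(-4) + (-1)*(-5) = -40
  (AB)[1][1] = (3)*(-13) + (9)*(-3) + (-1)*(8) = -74
  (AB)[1][2] = (3)*(14) + (9)*(-9) + (-1)*(0) = -39
  (AB)[2][0] = (5)*(-3) + (0)*(-4) + (-12)*(-5) = 45
  (AB)[2][1] = (5)*(-13) + (0)*(-3) + (-12)*(8) = -161
  (AB)[2][2] = (5)*(14) + (0)*(-9) + (-12)*(0) = 70
AB =
[       12      -260       173 ]
[      -40       -74       -39 ]
[       45      -161        70 ]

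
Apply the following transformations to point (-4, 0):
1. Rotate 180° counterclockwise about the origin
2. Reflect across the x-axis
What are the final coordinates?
(4, 0)

Step 1: Rotate 180° → (4, 0)
Step 2: Reflect across the x-axis → (4, 0)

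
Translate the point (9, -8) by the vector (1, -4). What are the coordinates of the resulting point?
(10, -12)

Translation by (1, -4):
x' = 9 + 1 = 10
y' = -8 + -4 = -12
Homogeneous matrix: [[1, 0, 1], [0, 1, -4], [0, 0, 1]]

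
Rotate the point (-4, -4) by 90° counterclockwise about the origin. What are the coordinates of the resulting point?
(4, -4)

Rotation matrix R(θ) = [[cos θ, -sin θ], [sin θ, cos θ]]; for θ = 90°:
R = [[0, -1], [1, 0]]
Result: R × [-4, -4]ᵀ = [0·-4 + (-1)·-4, 1·-4 + (0)·-4]ᵀ = (4, -4)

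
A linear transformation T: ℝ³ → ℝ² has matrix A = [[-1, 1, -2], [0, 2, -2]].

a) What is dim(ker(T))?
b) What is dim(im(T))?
dim(ker) = 1, dim(im) = 2

The two rows are not scalar multiples of one another (no single k satisfies row 2 = k × row 1), so they are linearly independent.
Thus rank(A) = 2.
dim(im(T)) = rank(A) = 2.
By the rank-nullity theorem applied to T: ℝ³ → ℝ², rank(A) + nullity(A) = 3 (the domain dimension), so dim(ker(T)) = 3 - 2 = 1.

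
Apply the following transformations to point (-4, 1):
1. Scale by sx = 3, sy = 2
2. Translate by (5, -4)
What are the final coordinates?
(-7, -2)

Step 1: Scale (-4, 1) by (sx, sy) = (3, 2) → (-12, 2)
Step 2: Translate by (5, -4) → (-7, -2)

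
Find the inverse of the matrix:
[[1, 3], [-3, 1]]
[[1/10, -3/10], [3/10, 1/10]]

For [[a,b],[c,d]], inverse = (1/det)·[[d,-b],[-c,a]]
det = 1·1 - 3·-3 = 10
Inverse = (1/10)·[[1, -3], [3, 1]]
        = [[1/10, -3/10], [3/10, 1/10]]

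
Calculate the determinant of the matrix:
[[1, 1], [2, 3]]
1

For a 2×2 matrix [[a, b], [c, d]], det = ad - bc
det = (1)(3) - (1)(2) = 3 - 2 = 1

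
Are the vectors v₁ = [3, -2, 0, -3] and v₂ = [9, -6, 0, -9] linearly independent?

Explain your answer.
No, linearly dependent (v₂ = 3·v₁)

Check whether there is a scalar k with v₂ = k·v₁.
Comparing components, k = 3 satisfies 3·[3, -2, 0, -3] = [9, -6, 0, -9].
Since v₂ is a scalar multiple of v₁, the two vectors are linearly dependent.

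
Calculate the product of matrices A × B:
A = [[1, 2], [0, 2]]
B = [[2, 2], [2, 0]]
[[6, 2], [4, 0]]

Matrix multiplication:
C[0][0] = 1×2 + 2×2 = 6
C[0][1] = 1×2 + 2×0 = 2
C[1][0] = 0×2 + 2×2 = 4
C[1][1] = 0×2 + 2×0 = 0
Result: [[6, 2], [4, 0]]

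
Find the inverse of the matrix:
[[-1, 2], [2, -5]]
[[-5, -2], [-2, -1]]

For [[a,b],[c,d]], inverse = (1/det)·[[d,-b],[-c,a]]
det = -1·-5 - 2·2 = 1
Inverse = (1/1)·[[-5, -2], [-2, -1]]
        = [[-5, -2], [-2, -1]]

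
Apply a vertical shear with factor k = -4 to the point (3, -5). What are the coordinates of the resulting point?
(3, -17)

Shear matrix for vertical shear with factor k = -4:
[[1, 0], [-4, 1]]
Result: (3, -5) → (3, -17)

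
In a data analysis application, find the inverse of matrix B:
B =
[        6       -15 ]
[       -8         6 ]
det(B) = -84
B⁻¹ =
[    -1/14     -5/28 ]
[    -2/21     -1/14 ]

For a 2×2 matrix B = [[a, b], [c, d]] with det(B) ≠ 0, B⁻¹ = (1/det(B)) * [[d, -b], [-c, a]].
det(B) = (6)*(6) - (-15)*(-8) = 36 - 120 = -84.
B⁻¹ = (1/-84) * [[6, 15], [8, 6]].
Dividing each entry by -84 and reducing:
B⁻¹ =
[    -1/14     -5/28 ]
[    -2/21     -1/14 ]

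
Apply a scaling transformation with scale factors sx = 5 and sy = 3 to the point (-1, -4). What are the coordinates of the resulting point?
(-5, -12)

Scaling matrix:
[[5, 0], [0, 3]]
Result: (-1 × 5, -4 × 3) = (-5, -12)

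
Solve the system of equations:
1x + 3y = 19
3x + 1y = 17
x = 4, y = 5

Use elimination (row reduction):
Equation 1: 1x + 3y = 19.
Equation 2: 3x + 1y = 17.
Multiply Eq1 by 3 and Eq2 by 1: 3x + 9y = 57;  3x + 1y = 17.
Subtract: (-8)y = -40, so y = 5.
Back-substitute into Eq1: 1x + 3*(5) = 19, so x = 4.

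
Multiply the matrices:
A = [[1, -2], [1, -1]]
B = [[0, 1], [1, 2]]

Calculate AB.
[[-2, -3], [-1, -1]]

Each entry (i,j) of AB = sum over k of A[i][k]*B[k][j].
(AB)[0][0] = (1)*(0) + (-2)*(1) = -2
(AB)[0][1] = (1)*(1) + (-2)*(2) = -3
(AB)[1][0] = (1)*(0) + (-1)*(1) = -1
(AB)[1][1] = (1)*(1) + (-1)*(2) = -1
AB = [[-2, -3], [-1, -1]]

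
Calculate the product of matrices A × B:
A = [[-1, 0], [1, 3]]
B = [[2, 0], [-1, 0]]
[[-2, 0], [-1, 0]]

Matrix multiplication:
C[0][0] = -1×2 + 0×-1 = -2
C[0][1] = -1×0 + 0×0 = 0
C[1][0] = 1×2 + 3×-1 = -1
C[1][1] = 1×0 + 3×0 = 0
Result: [[-2, 0], [-1, 0]]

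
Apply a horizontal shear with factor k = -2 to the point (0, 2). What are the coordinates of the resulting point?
(-4, 2)

Shear matrix for horizontal shear with factor k = -2:
[[1, -2], [0, 1]]
Result: (0, 2) → (-4, 2)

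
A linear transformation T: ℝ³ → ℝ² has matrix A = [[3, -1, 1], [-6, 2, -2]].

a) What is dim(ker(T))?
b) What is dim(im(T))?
dim(ker) = 2, dim(im) = 1

Observe that row 2 = -2 × row 1 (so the rows are linearly dependent).
Thus rank(A) = 1 (only one linearly independent row).
dim(im(T)) = rank(A) = 1.
By the rank-nullity theorem applied to T: ℝ³ → ℝ², rank(A) + nullity(A) = 3 (the domain dimension), so dim(ker(T)) = 3 - 1 = 2.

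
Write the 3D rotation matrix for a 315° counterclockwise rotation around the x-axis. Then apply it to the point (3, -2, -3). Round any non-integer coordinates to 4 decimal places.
R = [[1, 0, 0], [0, √2/2, √2/2], [0, -√2/2, √2/2]]; R·(3, -2, -3) = (3.0000, -3.5355, -0.7071)

Rotation matrix for 315° around x-axis:
cos(315°) = √2/2, sin(315°) = -√2/2
R = [[1, 0, 0], [0, √2/2, √2/2], [0, -√2/2, √2/2]]
Apply to (3, -2, -3): R·[3, -2, -3]ᵀ = (3.0000, -3.5355, -0.7071)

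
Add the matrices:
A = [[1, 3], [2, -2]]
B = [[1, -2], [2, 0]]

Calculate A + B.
[[2, 1], [4, -2]]

Add corresponding elements:
(1)+(1)=2
(3)+(-2)=1
(2)+(2)=4
(-2)+(0)=-2
A + B = [[2, 1], [4, -2]]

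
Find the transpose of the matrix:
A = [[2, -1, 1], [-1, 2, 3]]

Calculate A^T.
[[2, -1], [-1, 2], [1, 3]]

The transpose sends entry (i,j) to (j,i); rows become columns.
Row 0 of A: [2, -1, 1] -> column 0 of A^T.
Row 1 of A: [-1, 2, 3] -> column 1 of A^T.
A^T = [[2, -1], [-1, 2], [1, 3]]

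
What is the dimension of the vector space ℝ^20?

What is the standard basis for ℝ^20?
Dimension = 20; standard basis = {e_1, e_2, e_3, …, e_20}

ℝ^20 is the space of 20-tuples of real numbers; its dimension is 20.
The standard basis consists of 20 vectors: e_1, e_2, e_3, …, e_20, where e_i is the vector with 1 in position i and 0 elsewhere.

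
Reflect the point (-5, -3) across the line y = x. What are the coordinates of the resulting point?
(-3, -5)

Reflection across line y = x: (-5, -3) → (-3, -5)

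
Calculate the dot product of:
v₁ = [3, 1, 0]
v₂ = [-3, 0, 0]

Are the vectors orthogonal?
-9, No

The dot product is the sum of products of corresponding components.
v₁·v₂ = (3)*(-3) + (1)*(0) + (0)*(0) = -9 + 0 + 0 = -9.
Two vectors are orthogonal iff their dot product is 0; here the dot product is -9, so the vectors are not orthogonal.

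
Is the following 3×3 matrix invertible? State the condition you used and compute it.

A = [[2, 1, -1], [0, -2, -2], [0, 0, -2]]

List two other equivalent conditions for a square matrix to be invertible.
Yes, invertible; det(A) = 8 ≠ 0. Equivalent conditions: rank(A) = 3; Ax = 0 has only the trivial solution; 0 is not an eigenvalue; the columns of A are linearly independent.

To check invertibility, compute det(A).
The given matrix is triangular, so det(A) equals the product of its diagonal entries = 8 ≠ 0.
Since det(A) ≠ 0, A is invertible.
Equivalent conditions for a square matrix A to be invertible:
- rank(A) = 3 (full rank).
- The homogeneous system Ax = 0 has only the trivial solution x = 0.
- 0 is not an eigenvalue of A.
- The columns (equivalently rows) of A are linearly independent.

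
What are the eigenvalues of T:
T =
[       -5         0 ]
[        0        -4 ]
λ = -5, -4

Solve det(T - λI) = 0. For a 2×2 matrix the characteristic equation is λ² - (trace)λ + det = 0.
trace(T) = a + d = -5 - 4 = -9.
det(T) = a*d - b*c = (-5)*(-4) - (0)*(0) = 20 - 0 = 20.
Characteristic equation: λ² - (-9)λ + (20) = 0.
Discriminant = (-9)² - 4*(20) = 81 - 80 = 1.
λ = (-9 ± √1) / 2 = (-9 ± 1) / 2 = -5, -4.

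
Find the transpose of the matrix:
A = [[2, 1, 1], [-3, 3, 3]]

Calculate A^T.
[[2, -3], [1, 3], [1, 3]]

The transpose sends entry (i,j) to (j,i); rows become columns.
Row 0 of A: [2, 1, 1] -> column 0 of A^T.
Row 1 of A: [-3, 3, 3] -> column 1 of A^T.
A^T = [[2, -3], [1, 3], [1, 3]]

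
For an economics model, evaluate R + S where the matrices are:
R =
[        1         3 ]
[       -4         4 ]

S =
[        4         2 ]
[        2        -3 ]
R + S =
[        5         5 ]
[       -2         1 ]

Matrix addition is elementwise: (R+S)[i][j] = R[i][j] + S[i][j].
  (R+S)[0][0] = (1) + (4) = 5
  (R+S)[0][1] = (3) + (2) = 5
  (R+S)[1][0] = (-4) + (2) = -2
  (R+S)[1][1] = (4) + (-3) = 1
R + S =
[        5         5 ]
[       -2         1 ]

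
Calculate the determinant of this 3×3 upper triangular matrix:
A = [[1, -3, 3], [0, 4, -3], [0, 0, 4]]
16

The determinant of a triangular matrix is the product of its diagonal entries (the off-diagonal entries above the diagonal do not affect it).
det(A) = (1) * (4) * (4) = 16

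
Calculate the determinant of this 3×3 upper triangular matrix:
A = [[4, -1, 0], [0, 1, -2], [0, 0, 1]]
4

The determinant of a triangular matrix is the product of its diagonal entries (the off-diagonal entries above the diagonal do not affect it).
det(A) = (4) * (1) * (1) = 4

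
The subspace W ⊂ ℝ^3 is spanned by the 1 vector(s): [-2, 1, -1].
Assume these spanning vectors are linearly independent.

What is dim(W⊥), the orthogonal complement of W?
dim(W⊥) = 2

For any subspace W of ℝ^n, dim(W) + dim(W⊥) = n (the whole-space dimension).
Here the given 1 vectors are linearly independent, so dim(W) = 1.
Thus dim(W⊥) = n - dim(W) = 3 - 1 = 2.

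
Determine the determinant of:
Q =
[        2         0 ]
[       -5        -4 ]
det(Q) = -8

For a 2×2 matrix [[a, b], [c, d]], det = a*d - b*c.
det(Q) = (2)*(-4) - (0)*(-5) = -8 - 0 = -8.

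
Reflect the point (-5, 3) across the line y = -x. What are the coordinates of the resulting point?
(-3, 5)

Reflection across line y = -x: (-5, 3) → (-3, 5)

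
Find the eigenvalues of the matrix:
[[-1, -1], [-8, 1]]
λ = -3 and λ = 3

Characteristic equation: det(A - λI) = 0
λ² - (trace)λ + (det) = 0
λ² - (0)λ + (-9) = 0
λ² - 0λ - 9 = 0
Solving: λ = -3, 3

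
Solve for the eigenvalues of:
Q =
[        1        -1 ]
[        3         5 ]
λ = 2, 4

Solve det(Q - λI) = 0. For a 2×2 matrix the characteristic equation is λ² - (trace)λ + det = 0.
trace(Q) = a + d = 1 + 5 = 6.
det(Q) = a*d - b*c = (1)*(5) - (-1)*(3) = 5 + 3 = 8.
Characteristic equation: λ² - (6)λ + (8) = 0.
Discriminant = (6)² - 4*(8) = 36 - 32 = 4.
λ = (6 ± √4) / 2 = (6 ± 2) / 2 = 2, 4.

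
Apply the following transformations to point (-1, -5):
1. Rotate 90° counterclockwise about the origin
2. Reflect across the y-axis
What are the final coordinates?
(-5, -1)

Step 1: Rotate 90° → (5, -1)
Step 2: Reflect across the y-axis → (-5, -1)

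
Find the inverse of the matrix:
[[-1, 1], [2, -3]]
[[-3, -1], [-2, -1]]

For [[a,b],[c,d]], inverse = (1/det)·[[d,-b],[-c,a]]
det = -1·-3 - 1·2 = 1
Inverse = (1/1)·[[-3, -1], [-2, -1]]
        = [[-3, -1], [-2, -1]]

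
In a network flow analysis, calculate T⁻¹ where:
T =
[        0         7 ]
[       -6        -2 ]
det(T) = 42
T⁻¹ =
[    -1/21      -1/6 ]
[      1/7         0 ]

For a 2×2 matrix T = [[a, b], [c, d]] with det(T) ≠ 0, T⁻¹ = (1/det(T)) * [[d, -b], [-c, a]].
det(T) = (0)*(-2) - (7)*(-6) = 0 + 42 = 42.
T⁻¹ = (1/42) * [[-2, -7], [6, 0]].
Dividing each entry by 42 and reducing:
T⁻¹ =
[    -1/21      -1/6 ]
[      1/7         0 ]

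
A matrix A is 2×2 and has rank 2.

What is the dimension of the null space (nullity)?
0

The rank-nullity theorem for an m×n matrix states:
rank(A) + nullity(A) = n (the number of columns).
Here n = 2 and rank(A) = 2, so nullity(A) = 2 - 2 = 0.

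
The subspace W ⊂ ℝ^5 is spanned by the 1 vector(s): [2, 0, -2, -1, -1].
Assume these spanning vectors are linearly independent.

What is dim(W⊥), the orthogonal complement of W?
dim(W⊥) = 4

For any subspace W of ℝ^n, dim(W) + dim(W⊥) = n (the whole-space dimension).
Here the given 1 vectors are linearly independent, so dim(W) = 1.
Thus dim(W⊥) = n - dim(W) = 5 - 1 = 4.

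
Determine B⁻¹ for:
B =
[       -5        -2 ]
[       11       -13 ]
det(B) = 87
B⁻¹ =
[   -13/87      2/87 ]
[   -11/87     -5/87 ]

For a 2×2 matrix B = [[a, b], [c, d]] with det(B) ≠ 0, B⁻¹ = (1/det(B)) * [[d, -b], [-c, a]].
det(B) = (-5)*(-13) - (-2)*(11) = 65 + 22 = 87.
B⁻¹ = (1/87) * [[-13, 2], [-11, -5]].
Dividing each entry by 87 and reducing:
B⁻¹ =
[   -13/87      2/87 ]
[   -11/87     -5/87 ]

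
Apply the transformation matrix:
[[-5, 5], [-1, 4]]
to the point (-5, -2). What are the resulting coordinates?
(15, -3)

Matrix multiplication:
[[-5, 5], [-1, 4]] × [-5, -2]ᵀ
= [-5×-5 + 5×-2, -1×-5 + 4×-2]ᵀ
= [15.0000, -3.0000]ᵀ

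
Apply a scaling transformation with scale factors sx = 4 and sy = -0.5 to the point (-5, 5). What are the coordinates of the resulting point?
(-20, -2.5)

Scaling matrix:
[[4, 0], [0, -0.50]]
Result: (-5 × 4, 5 × -0.5) = (-20, -2.5)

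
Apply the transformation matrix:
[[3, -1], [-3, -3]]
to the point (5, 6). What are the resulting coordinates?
(9, -33)

Matrix multiplication:
[[3, -1], [-3, -3]] × [5, 6]ᵀ
= [3×5 + -1×6, -3×5 + -3×6]ᵀ
= [9.0000, -33.0000]ᵀ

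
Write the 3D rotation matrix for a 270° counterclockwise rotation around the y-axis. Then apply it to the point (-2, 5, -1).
R = [[0, 0, -1], [0, 1, 0], [1, 0, 0]]; R·(-2, 5, -1) = (1, 5, -2)

Rotation matrix for 270° around y-axis:
cos(270°) = 0, sin(270°) = -1
R = [[0, 0, -1], [0, 1, 0], [1, 0, 0]]
Apply to (-2, 5, -1): R·[-2, 5, -1]ᵀ = (1, 5, -2)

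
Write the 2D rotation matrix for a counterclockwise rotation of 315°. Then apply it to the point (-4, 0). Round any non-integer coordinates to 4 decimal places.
R = [[√2/2, √2/2], [-√2/2, √2/2]]; R·(-4, 0) = (-2.8284, 2.8284)

Rotation matrix formula: R(θ) = [[cos θ, -sin θ], [sin θ, cos θ]]
For θ = 315°:
cos(315°) = √2/2
sin(315°) = -√2/2
R = [[√2/2, √2/2], [-√2/2, √2/2]]
Apply to (-4, 0): [√2/2·-4 + (√2/2)·0, -√2/2·-4 + √2/2·0] = (-2.8284, 2.8284)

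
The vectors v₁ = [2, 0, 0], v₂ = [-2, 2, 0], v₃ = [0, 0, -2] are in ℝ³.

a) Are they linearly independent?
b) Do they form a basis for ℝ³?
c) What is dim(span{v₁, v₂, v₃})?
Yes independent, yes basis, dim = 3

Stack v₁, v₂, v₃ as rows of a 3×3 matrix.
[[2, 0, 0]; [-2, 2, 0]; [0, 0, -2]] is already lower triangular with nonzero diagonal entries (2, 2, -2), so its determinant is the product of the diagonal entries, det = (2)·(2)·(-2) = -8 ≠ 0, and the rows are linearly independent.
Three linearly independent vectors in ℝ³ form a basis for ℝ³, so dim(span{v₁,v₂,v₃}) = 3.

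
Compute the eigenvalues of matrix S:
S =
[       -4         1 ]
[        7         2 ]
λ = -5, 3

Solve det(S - λI) = 0. For a 2×2 matrix the characteristic equation is λ² - (trace)λ + det = 0.
trace(S) = a + d = -4 + 2 = -2.
det(S) = a*d - b*c = (-4)*(2) - (1)*(7) = -8 - 7 = -15.
Characteristic equation: λ² - (-2)λ + (-15) = 0.
Discriminant = (-2)² - 4*(-15) = 4 + 60 = 64.
λ = (-2 ± √64) / 2 = (-2 ± 8) / 2 = -5, 3.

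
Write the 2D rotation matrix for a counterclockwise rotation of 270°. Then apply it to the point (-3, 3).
R = [[0, 1], [-1, 0]]; R·(-3, 3) = (3, 3)

Rotation matrix formula: R(θ) = [[cos θ, -sin θ], [sin θ, cos θ]]
For θ = 270°:
cos(270°) = 0
sin(270°) = -1
R = [[0, 1], [-1, 0]]
Apply to (-3, 3): [0·-3 + (1)·3, -1·-3 + 0·3] = (3, 3)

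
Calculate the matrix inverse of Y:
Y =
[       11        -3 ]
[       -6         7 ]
det(Y) = 59
Y⁻¹ =
[     7/59      3/59 ]
[     6/59     11/59 ]

For a 2×2 matrix Y = [[a, b], [c, d]] with det(Y) ≠ 0, Y⁻¹ = (1/det(Y)) * [[d, -b], [-c, a]].
det(Y) = (11)*(7) - (-3)*(-6) = 77 - 18 = 59.
Y⁻¹ = (1/59) * [[7, 3], [6, 11]].
Dividing each entry by 59 and reducing:
Y⁻¹ =
[     7/59      3/59 ]
[     6/59     11/59 ]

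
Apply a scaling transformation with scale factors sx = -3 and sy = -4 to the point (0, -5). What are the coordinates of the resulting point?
(0, 20)

Scaling matrix:
[[-3, 0], [0, -4]]
Result: (0 × -3, -5 × -4) = (0, 20)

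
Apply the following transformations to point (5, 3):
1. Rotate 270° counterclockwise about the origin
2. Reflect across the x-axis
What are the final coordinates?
(3, 5)

Step 1: Rotate 270° → (3, -5)
Step 2: Reflect across the x-axis → (3, 5)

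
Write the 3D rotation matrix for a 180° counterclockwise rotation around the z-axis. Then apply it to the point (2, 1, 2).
R = [[-1, 0, 0], [0, -1, 0], [0, 0, 1]]; R·(2, 1, 2) = (-2, -1, 2)

Rotation matrix for 180° around z-axis:
cos(180°) = -1, sin(180°) = 0
R = [[-1, 0, 0], [0, -1, 0], [0, 0, 1]]
Apply to (2, 1, 2): R·[2, 1, 2]ᵀ = (-2, -1, 2)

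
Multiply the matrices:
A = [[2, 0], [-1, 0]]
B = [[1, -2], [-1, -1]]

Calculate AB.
[[2, -4], [-1, 2]]

Each entry (i,j) of AB = sum over k of A[i][k]*B[k][j].
(AB)[0][0] = (2)*(1) + (0)*(-1) = 2
(AB)[0][1] = (2)*(-2) + (0)*(-1) = -4
(AB)[1][0] = (-1)*(1) + (0)*(-1) = -1
(AB)[1][1] = (-1)*(-2) + (0)*(-1) = 2
AB = [[2, -4], [-1, 2]]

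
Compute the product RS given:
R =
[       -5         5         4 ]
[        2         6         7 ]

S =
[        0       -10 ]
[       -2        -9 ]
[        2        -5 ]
RS =
[       -2       -15 ]
[        2      -109 ]

Matrix multiplication: (RS)[i][j] = sum over k of R[i][k] * S[k][j].
  (RS)[0][0] = (-5)*(0) + (5)*(-2) + (4)*(2) = -2
  (RS)[0][1] = (-5)*(-10) + (5)*(-9) + (4)*(-5) = -15
  (RS)[1][0] = (2)*(0) + (6)*(-2) + (7)*(2) = 2
  (RS)[1][1] = (2)*(-10) + (6)*(-9) + (7)*(-5) = -109
RS =
[       -2       -15 ]
[        2      -109 ]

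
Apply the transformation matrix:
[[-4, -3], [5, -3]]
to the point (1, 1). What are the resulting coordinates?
(-7, 2)

Matrix multiplication:
[[-4, -3], [5, -3]] × [1, 1]ᵀ
= [-4×1 + -3×1, 5×1 + -3×1]ᵀ
= [-7.0000, 2.0000]ᵀ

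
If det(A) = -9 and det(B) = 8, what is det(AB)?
-72

Use the multiplicative property of determinants: det(AB) = det(A)*det(B).
det(AB) = (-9)*(8) = -72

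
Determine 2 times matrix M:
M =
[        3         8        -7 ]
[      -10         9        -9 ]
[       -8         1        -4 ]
2M =
[        6        16       -14 ]
[      -20        18       -18 ]
[      -16         2        -8 ]

Scalar multiplication is elementwise: (2M)[i][j] = 2 * M[i][j].
  (2M)[0][0] = 2 * (3) = 6
  (2M)[0][1] = 2 * (8) = 16
  (2M)[0][2] = 2 * (-7) = -14
  (2M)[1][0] = 2 * (-10) = -20
  (2M)[1][1] = 2 * (9) = 18
  (2M)[1][2] = 2 * (-9) = -18
  (2M)[2][0] = 2 * (-8) = -16
  (2M)[2][1] = 2 * (1) = 2
  (2M)[2][2] = 2 * (-4) = -8
2M =
[        6        16       -14 ]
[      -20        18       -18 ]
[      -16         2        -8 ]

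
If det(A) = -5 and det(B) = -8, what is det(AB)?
40

Use the multiplicative property of determinants: det(AB) = det(A)*det(B).
det(AB) = (-5)*(-8) = 40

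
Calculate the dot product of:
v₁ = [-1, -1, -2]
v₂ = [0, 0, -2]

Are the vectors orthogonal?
4, No

The dot product is the sum of products of corresponding components.
v₁·v₂ = (-1)*(0) + (-1)*(0) + (-2)*(-2) = 0 + 0 + 4 = 4.
Two vectors are orthogonal iff their dot product is 0; here the dot product is 4, so the vectors are not orthogonal.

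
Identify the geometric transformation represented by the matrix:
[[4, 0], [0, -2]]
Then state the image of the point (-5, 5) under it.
non-uniform scaling by (4, -2); image of (-5, 5) is (-20, -10)

This is diagonal with distinct entries, so it scales the x-axis by 4 and the y-axis by -2.
The matrix [[4, 0], [0, -2]] represents: non-uniform scaling by (4, -2).
Applying it to (-5, 5): [4·-5 + 0·5, 0·-5 + -2·5] = (-20, -10).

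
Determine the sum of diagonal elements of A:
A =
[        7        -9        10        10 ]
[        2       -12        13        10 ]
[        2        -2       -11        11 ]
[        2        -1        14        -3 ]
tr(A) = 7 - 12 - 11 - 3 = -19

The trace of a square matrix is the sum of its diagonal entries.
Diagonal entries of A: A[0][0] = 7, A[1][1] = -12, A[2][2] = -11, A[3][3] = -3.
tr(A) = 7 - 12 - 11 - 3 = -19.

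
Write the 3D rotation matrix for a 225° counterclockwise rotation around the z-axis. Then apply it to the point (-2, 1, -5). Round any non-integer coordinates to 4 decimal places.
R = [[-√2/2, √2/2, 0], [-√2/2, -√2/2, 0], [0, 0, 1]]; R·(-2, 1, -5) = (2.1213, 0.7071, -5.0000)

Rotation matrix for 225° around z-axis:
cos(225°) = -√2/2, sin(225°) = -√2/2
R = [[-√2/2, √2/2, 0], [-√2/2, -√2/2, 0], [0, 0, 1]]
Apply to (-2, 1, -5): R·[-2, 1, -5]ᵀ = (2.1213, 0.7071, -5.0000)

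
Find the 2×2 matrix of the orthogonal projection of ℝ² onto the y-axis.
[[0, 0], [0, 1]]

The orthogonal projection onto the line spanned by a nonzero vector u = (a, b) has matrix P = (u uᵀ) / (uᵀ u) = (1/(a² + b²)) · [[a², ab], [ab, b²]].
Here u = (0, 1), so a² + b² = 0 + 1 = 1.
P = (1/1) · [[0, 0], [0, 1]] = [[0, 0], [0, 1]].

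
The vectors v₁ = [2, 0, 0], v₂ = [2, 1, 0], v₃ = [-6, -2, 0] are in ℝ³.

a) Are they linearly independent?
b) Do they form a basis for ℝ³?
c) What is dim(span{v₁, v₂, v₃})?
Not independent, not a basis, dim(span) = 2

Check whether v₃ can be written as a linear combination of v₁ and v₂.
v₃ = (-1)·v₁ + (-2)·v₂ = [-6, -2, 0], so the three vectors are linearly dependent.
Thus they do not form a basis for ℝ³, and dim(span{v₁, v₂, v₃}) = 2 (spanned by v₁ and v₂).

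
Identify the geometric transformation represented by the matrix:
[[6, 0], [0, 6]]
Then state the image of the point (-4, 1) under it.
uniform scaling by factor 6; image of (-4, 1) is (-24, 6)

This is a diagonal matrix with equal entries 6, so it scales both axes by the same factor 6.
The matrix [[6, 0], [0, 6]] represents: uniform scaling by factor 6.
Applying it to (-4, 1): [6·-4 + 0·1, 0·-4 + 6·1] = (-24, 6).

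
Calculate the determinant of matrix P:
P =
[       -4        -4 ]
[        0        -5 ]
det(P) = 20

For a 2×2 matrix [[a, b], [c, d]], det = a*d - b*c.
det(P) = (-4)*(-5) - (-4)*(0) = 20 - 0 = 20.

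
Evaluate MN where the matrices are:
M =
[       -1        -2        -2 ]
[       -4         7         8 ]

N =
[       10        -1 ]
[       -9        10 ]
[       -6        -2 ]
MN =
[       20       -15 ]
[     -151        58 ]

Matrix multiplication: (MN)[i][j] = sum over k of M[i][k] * N[k][j].
  (MN)[0][0] = (-1)*(10) + (-2)*(-9) + (-2)*(-6) = 20
  (MN)[0][1] = (-1)*(-1) + (-2)*(10) + (-2)*(-2) = -15
  (MN)[1][0] = (-4)*(10) + (7)*(-9) + (8)*(-6) = -151
  (MN)[1][1] = (-4)*(-1) + (7)*(10) + (8)*(-2) = 58
MN =
[       20       -15 ]
[     -151        58 ]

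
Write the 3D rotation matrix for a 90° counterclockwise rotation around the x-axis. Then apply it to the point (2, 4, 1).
R = [[1, 0, 0], [0, 0, -1], [0, 1, 0]]; R·(2, 4, 1) = (2, -1, 4)

Rotation matrix for 90° around x-axis:
cos(90°) = 0, sin(90°) = 1
R = [[1, 0, 0], [0, 0, -1], [0, 1, 0]]
Apply to (2, 4, 1): R·[2, 4, 1]ᵀ = (2, -1, 4)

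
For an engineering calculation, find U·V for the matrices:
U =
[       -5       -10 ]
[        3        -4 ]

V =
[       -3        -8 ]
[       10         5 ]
UV =
[      -85       -10 ]
[      -49       -44 ]

Matrix multiplication: (UV)[i][j] = sum over k of U[i][k] * V[k][j].
  (UV)[0][0] = (-5)*(-3) + (-10)*(10) = -85
  (UV)[0][1] = (-5)*(-8) + (-10)*(5) = -10
  (UV)[1][0] = (3)*(-3) + (-4)*(10) = -49
  (UV)[1][1] = (3)*(-8) + (-4)*(5) = -44
UV =
[      -85       -10 ]
[      -49       -44 ]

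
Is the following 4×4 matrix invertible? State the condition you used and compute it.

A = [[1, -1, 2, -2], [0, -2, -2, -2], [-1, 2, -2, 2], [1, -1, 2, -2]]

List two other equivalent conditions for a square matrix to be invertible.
No, not invertible; det(A) = 0 (two rows are equal, so the rows are linearly dependent). Equivalent conditions (failing for this A): rank(A) < 4; Ax = 0 has non-trivial solutions; 0 is an eigenvalue; the columns are linearly dependent.

To check invertibility, compute det(A).
In this matrix, row 0 and the last row are identical, so one row is a scalar multiple of another and the rows are linearly dependent.
A matrix with linearly dependent rows has det = 0 and is not invertible.
Equivalent failed conditions:
- rank(A) < 4.
- Ax = 0 has non-trivial solutions.
- 0 is an eigenvalue.
- The columns are linearly dependent.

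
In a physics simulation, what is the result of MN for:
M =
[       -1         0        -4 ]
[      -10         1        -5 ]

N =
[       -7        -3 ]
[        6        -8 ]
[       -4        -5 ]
MN =
[       23        23 ]
[       96        47 ]

Matrix multiplication: (MN)[i][j] = sum over k of M[i][k] * N[k][j].
  (MN)[0][0] = (-1)*(-7) + (0)*(6) + (-4)*(-4) = 23
  (MN)[0][1] = (-1)*(-3) + (0)*(-8) + (-4)*(-5) = 23
  (MN)[1][0] = (-10)*(-7) + (1)*(6) + (-5)*(-4) = 96
  (MN)[1][1] = (-10)*(-3) + (1)*(-8) + (-5)*(-5) = 47
MN =
[       23        23 ]
[       96        47 ]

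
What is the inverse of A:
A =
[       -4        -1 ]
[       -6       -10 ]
det(A) = 34
A⁻¹ =
[    -5/17      1/34 ]
[     3/17     -2/17 ]

For a 2×2 matrix A = [[a, b], [c, d]] with det(A) ≠ 0, A⁻¹ = (1/det(A)) * [[d, -b], [-c, a]].
det(A) = (-4)*(-10) - (-1)*(-6) = 40 - 6 = 34.
A⁻¹ = (1/34) * [[-10, 1], [6, -4]].
Dividing each entry by 34 and reducing:
A⁻¹ =
[    -5/17      1/34 ]
[     3/17     -2/17 ]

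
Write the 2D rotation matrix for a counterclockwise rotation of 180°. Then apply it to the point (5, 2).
R = [[-1, 0], [0, -1]]; R·(5, 2) = (-5, -2)

Rotation matrix formula: R(θ) = [[cos θ, -sin θ], [sin θ, cos θ]]
For θ = 180°:
cos(180°) = -1
sin(180°) = 0
R = [[-1, 0], [0, -1]]
Apply to (5, 2): [-1·5 + (0)·2, 0·5 + -1·2] = (-5, -2)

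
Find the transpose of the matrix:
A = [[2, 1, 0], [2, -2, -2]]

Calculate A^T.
[[2, 2], [1, -2], [0, -2]]

The transpose sends entry (i,j) to (j,i); rows become columns.
Row 0 of A: [2, 1, 0] -> column 0 of A^T.
Row 1 of A: [2, -2, -2] -> column 1 of A^T.
A^T = [[2, 2], [1, -2], [0, -2]]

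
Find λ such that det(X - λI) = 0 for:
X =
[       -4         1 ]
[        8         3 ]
λ = -5, 4

Solve det(X - λI) = 0. For a 2×2 matrix the characteristic equation is λ² - (trace)λ + det = 0.
trace(X) = a + d = -4 + 3 = -1.
det(X) = a*d - b*c = (-4)*(3) - (1)*(8) = -12 - 8 = -20.
Characteristic equation: λ² - (-1)λ + (-20) = 0.
Discriminant = (-1)² - 4*(-20) = 1 + 80 = 81.
λ = (-1 ± √81) / 2 = (-1 ± 9) / 2 = -5, 4.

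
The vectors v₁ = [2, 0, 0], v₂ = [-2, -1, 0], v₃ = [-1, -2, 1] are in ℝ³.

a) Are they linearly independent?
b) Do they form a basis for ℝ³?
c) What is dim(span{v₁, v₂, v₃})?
Yes independent, yes basis, dim = 3

Stack v₁, v₂, v₃ as rows of a 3×3 matrix.
[[2, 0, 0]; [-2, -1, 0]; [-1, -2, 1]] is already lower triangular with nonzero diagonal entries (2, -1, 1), so its determinant is the product of the diagonal entries, det = (2)·(-1)·(1) = -2 ≠ 0, and the rows are linearly independent.
Three linearly independent vectors in ℝ³ form a basis for ℝ³, so dim(span{v₁,v₂,v₃}) = 3.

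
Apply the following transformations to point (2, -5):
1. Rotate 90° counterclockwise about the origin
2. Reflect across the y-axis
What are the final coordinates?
(-5, 2)

Step 1: Rotate 90° → (5, 2)
Step 2: Reflect across the y-axis → (-5, 2)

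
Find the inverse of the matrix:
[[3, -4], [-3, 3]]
[[-1, -4/3], [-1, -1]]

For [[a,b],[c,d]], inverse = (1/det)·[[d,-b],[-c,a]]
det = 3·3 - -4·-3 = -3
Inverse = (1/-3)·[[3, 4], [3, 3]]
        = [[-1, -4/3], [-1, -1]]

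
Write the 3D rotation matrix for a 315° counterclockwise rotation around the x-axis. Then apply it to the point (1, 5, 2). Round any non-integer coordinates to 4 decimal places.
R = [[1, 0, 0], [0, √2/2, √2/2], [0, -√2/2, √2/2]]; R·(1, 5, 2) = (1.0000, 4.9497, -2.1213)

Rotation matrix for 315° around x-axis:
cos(315°) = √2/2, sin(315°) = -√2/2
R = [[1, 0, 0], [0, √2/2, √2/2], [0, -√2/2, √2/2]]
Apply to (1, 5, 2): R·[1, 5, 2]ᵀ = (1.0000, 4.9497, -2.1213)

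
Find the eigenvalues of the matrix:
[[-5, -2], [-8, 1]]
λ = -7 and λ = 3

Characteristic equation: det(A - λI) = 0
λ² - (trace)λ + (det) = 0
λ² - (-4)λ + (-21) = 0
λ² + 4λ - 21 = 0
Solving: λ = -7, 3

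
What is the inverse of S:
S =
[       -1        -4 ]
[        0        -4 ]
det(S) = 4
S⁻¹ =
[       -1         1 ]
[        0      -1/4 ]

For a 2×2 matrix S = [[a, b], [c, d]] with det(S) ≠ 0, S⁻¹ = (1/det(S)) * [[d, -b], [-c, a]].
det(S) = (-1)*(-4) - (-4)*(0) = 4 - 0 = 4.
S⁻¹ = (1/4) * [[-4, 4], [0, -1]].
Dividing each entry by 4 and reducing:
S⁻¹ =
[       -1         1 ]
[        0      -1/4 ]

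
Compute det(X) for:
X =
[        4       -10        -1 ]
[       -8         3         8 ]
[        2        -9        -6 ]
det(X) = 470

Expand along row 0 (cofactor expansion): det(X) = a*(e*i - f*h) - b*(d*i - f*g) + c*(d*h - e*g), where the 3×3 is [[a, b, c], [d, e, f], [g, h, i]].
Minor M_00 = (3)*(-6) - (8)*(-9) = -18 + 72 = 54.
Minor M_01 = (-8)*(-6) - (8)*(2) = 48 - 16 = 32.
Minor M_02 = (-8)*(-9) - (3)*(2) = 72 - 6 = 66.
det(X) = (4)*(54) - (-10)*(32) + (-1)*(66) = 216 + 320 - 66 = 470.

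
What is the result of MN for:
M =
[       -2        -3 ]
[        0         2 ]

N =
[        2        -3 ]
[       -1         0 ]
MN =
[       -1         6 ]
[       -2         0 ]

Matrix multiplication: (MN)[i][j] = sum over k of M[i][k] * N[k][j].
  (MN)[0][0] = (-2)*(2) + (-3)*(-1) = -1
  (MN)[0][1] = (-2)*(-3) + (-3)*(0) = 6
  (MN)[1][0] = (0)*(2) + (2)*(-1) = -2
  (MN)[1][1] = (0)*(-3) + (2)*(0) = 0
MN =
[       -1         6 ]
[       -2         0 ]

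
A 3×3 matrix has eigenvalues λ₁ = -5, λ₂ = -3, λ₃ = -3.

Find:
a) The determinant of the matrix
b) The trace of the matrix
det = -45, trace = -11

Two standard eigenvalue identities:
- det(A) equals the product of the eigenvalues (counted with multiplicity).
- trace(A) equals the sum of the eigenvalues.
det(A) = (-5)*(-3)*(-3) = -45.
trace(A) = -5 - 3 - 3 = -11.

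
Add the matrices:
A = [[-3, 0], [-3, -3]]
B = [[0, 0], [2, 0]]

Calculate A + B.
[[-3, 0], [-1, -3]]

Add corresponding elements:
(-3)+(0)=-3
(0)+(0)=0
(-3)+(2)=-1
(-3)+(0)=-3
A + B = [[-3, 0], [-1, -3]]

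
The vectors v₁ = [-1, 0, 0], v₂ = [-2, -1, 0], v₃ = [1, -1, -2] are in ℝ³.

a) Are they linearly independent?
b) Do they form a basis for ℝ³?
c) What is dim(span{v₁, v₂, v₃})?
Yes independent, yes basis, dim = 3

Stack v₁, v₂, v₃ as rows of a 3×3 matrix.
[[-1, 0, 0]; [-2, -1, 0]; [1, -1, -2]] is already lower triangular with nonzero diagonal entries (-1, -1, -2), so its determinant is the product of the diagonal entries, det = (-1)·(-1)·(-2) = -2 ≠ 0, and the rows are linearly independent.
Three linearly independent vectors in ℝ³ form a basis for ℝ³, so dim(span{v₁,v₂,v₃}) = 3.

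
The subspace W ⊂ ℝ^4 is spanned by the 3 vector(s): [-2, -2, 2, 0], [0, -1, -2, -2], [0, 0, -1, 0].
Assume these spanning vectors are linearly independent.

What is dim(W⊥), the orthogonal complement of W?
dim(W⊥) = 1

For any subspace W of ℝ^n, dim(W) + dim(W⊥) = n (the whole-space dimension).
Here the given 3 vectors are linearly independent, so dim(W) = 3.
Thus dim(W⊥) = n - dim(W) = 4 - 3 = 1.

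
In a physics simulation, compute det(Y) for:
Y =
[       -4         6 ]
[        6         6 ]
det(Y) = -60

For a 2×2 matrix [[a, b], [c, d]], det = a*d - b*c.
det(Y) = (-4)*(6) - (6)*(6) = -24 - 36 = -60.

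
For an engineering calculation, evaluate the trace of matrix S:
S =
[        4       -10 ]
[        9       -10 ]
tr(S) = 4 - 10 = -6

The trace of a square matrix is the sum of its diagonal entries.
Diagonal entries of S: S[0][0] = 4, S[1][1] = -10.
tr(S) = 4 - 10 = -6.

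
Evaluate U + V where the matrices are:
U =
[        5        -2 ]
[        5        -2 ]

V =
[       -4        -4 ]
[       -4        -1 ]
U + V =
[        1        -6 ]
[        1        -3 ]

Matrix addition is elementwise: (U+V)[i][j] = U[i][j] + V[i][j].
  (U+V)[0][0] = (5) + (-4) = 1
  (U+V)[0][1] = (-2) + (-4) = -6
  (U+V)[1][0] = (5) + (-4) = 1
  (U+V)[1][1] = (-2) + (-1) = -3
U + V =
[        1        -6 ]
[        1        -3 ]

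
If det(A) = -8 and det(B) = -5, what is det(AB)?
40

Use the multiplicative property of determinants: det(AB) = det(A)*det(B).
det(AB) = (-8)*(-5) = 40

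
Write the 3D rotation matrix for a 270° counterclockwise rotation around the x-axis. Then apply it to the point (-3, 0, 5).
R = [[1, 0, 0], [0, 0, 1], [0, -1, 0]]; R·(-3, 0, 5) = (-3, 5, 0)

Rotation matrix for 270° around x-axis:
cos(270°) = 0, sin(270°) = -1
R = [[1, 0, 0], [0, 0, 1], [0, -1, 0]]
Apply to (-3, 0, 5): R·[-3, 0, 5]ᵀ = (-3, 5, 0)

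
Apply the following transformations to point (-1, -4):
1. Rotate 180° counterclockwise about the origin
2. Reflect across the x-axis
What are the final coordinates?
(1, -4)

Step 1: Rotate 180° → (1, 4)
Step 2: Reflect across the x-axis → (1, -4)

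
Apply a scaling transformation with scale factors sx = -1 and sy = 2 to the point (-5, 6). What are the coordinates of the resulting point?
(5, 12)

Scaling matrix:
[[-1, 0], [0, 2]]
Result: (-5 × -1, 6 × 2) = (5, 12)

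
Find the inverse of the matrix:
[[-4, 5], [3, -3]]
[[1, 5/3], [1, 4/3]]

For [[a,b],[c,d]], inverse = (1/det)·[[d,-b],[-c,a]]
det = -4·-3 - 5·3 = -3
Inverse = (1/-3)·[[-3, -5], [-3, -4]]
        = [[1, 5/3], [1, 4/3]]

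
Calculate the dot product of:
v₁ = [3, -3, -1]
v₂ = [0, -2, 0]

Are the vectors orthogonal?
6, No

The dot product is the sum of products of corresponding components.
v₁·v₂ = (3)*(0) + (-3)*(-2) + (-1)*(0) = 0 + 6 + 0 = 6.
Two vectors are orthogonal iff their dot product is 0; here the dot product is 6, so the vectors are not orthogonal.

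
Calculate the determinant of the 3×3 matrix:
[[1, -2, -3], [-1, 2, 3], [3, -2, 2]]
0

Expansion along first row:
det = 1·det([[2,3],[-2,2]]) - -2·det([[-1,3],[3,2]]) + -3·det([[-1,2],[3,-2]])
    = 1·(2·2 - 3·-2) - -2·(-1·2 - 3·3) + -3·(-1·-2 - 2·3)
    = 1·10 - -2·-11 + -3·-4
    = 10 + -22 + 12 = 0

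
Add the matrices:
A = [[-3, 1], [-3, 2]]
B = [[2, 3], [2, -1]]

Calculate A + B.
[[-1, 4], [-1, 1]]

Add corresponding elements:
(-3)+(2)=-1
(1)+(3)=4
(-3)+(2)=-1
(2)+(-1)=1
A + B = [[-1, 4], [-1, 1]]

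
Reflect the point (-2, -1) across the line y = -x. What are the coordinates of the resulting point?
(1, 2)

Reflection across line y = -x: (-2, -1) → (1, 2)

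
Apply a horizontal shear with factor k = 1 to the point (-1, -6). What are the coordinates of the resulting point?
(-7, -6)

Shear matrix for horizontal shear with factor k = 1:
[[1, 1], [0, 1]]
Result: (-1, -6) → (-7, -6)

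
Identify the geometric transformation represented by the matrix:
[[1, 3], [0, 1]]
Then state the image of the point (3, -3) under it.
horizontal shear with factor 3; image of (3, -3) is (-6, -3)

The matrix [[1, k], [0, 1]] sends (x, y) to (x + 3y, y), leaving the y-coordinate fixed: a horizontal shear.
The matrix [[1, 3], [0, 1]] represents: horizontal shear with factor 3.
Applying it to (3, -3): [1·3 + 3·-3, 0·3 + 1·-3] = (-6, -3).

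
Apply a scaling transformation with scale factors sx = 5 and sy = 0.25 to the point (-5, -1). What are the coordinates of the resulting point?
(-25, -0.25)

Scaling matrix:
[[5, 0], [0, 0.25]]
Result: (-5 × 5, -1 × 0.25) = (-25, -0.25)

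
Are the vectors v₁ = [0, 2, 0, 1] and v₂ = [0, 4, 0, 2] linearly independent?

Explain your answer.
No, linearly dependent (v₂ = 2·v₁)

Check whether there is a scalar k with v₂ = k·v₁.
Comparing components, k = 2 satisfies 2·[0, 2, 0, 1] = [0, 4, 0, 2].
Since v₂ is a scalar multiple of v₁, the two vectors are linearly dependent.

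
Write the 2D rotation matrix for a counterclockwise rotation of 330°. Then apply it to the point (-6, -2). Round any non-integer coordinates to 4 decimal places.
R = [[√3/2, 1/2], [-1/2, √3/2]]; R·(-6, -2) = (-6.1962, 1.2679)

Rotation matrix formula: R(θ) = [[cos θ, -sin θ], [sin θ, cos θ]]
For θ = 330°:
cos(330°) = √3/2
sin(330°) = -1/2
R = [[√3/2, 1/2], [-1/2, √3/2]]
Apply to (-6, -2): [√3/2·-6 + (1/2)·-2, -1/2·-6 + √3/2·-2] = (-6.1962, 1.2679)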